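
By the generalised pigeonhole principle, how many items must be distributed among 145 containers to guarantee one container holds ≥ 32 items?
n = (32 − 1)·145 + 1 = 4496

By the generalised pigeonhole principle, to guarantee some box contains ≥ r objects we need more than (r − 1) · k objects total. Threshold: n = (r − 1) · k + 1. With r = 32 and k = 145: n = 31 · 145 + 1 = 4495 + 1 = 4496. For n = 4495 = 31 · 145, we can put exactly 31 objects in every box, avoiding 32 in any single one — so 4496 is tight.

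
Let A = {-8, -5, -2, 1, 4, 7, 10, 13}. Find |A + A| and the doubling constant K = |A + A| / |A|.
K = |A + A| / |A| = 15/8

Enumerate A + A = {a + b : a, b ∈ A}. With |A| = 8, there are |A|^2 = 64 ordered sum pairs; collecting distinct values, A + A = {-16, -13, -10, -7, -4, -1, 2, 5, 8, 11, 14, 17, 20, 23, 26}, so |A + A| = 15. Thus K = 15/8. Here |A + A| = 2|A| − 1 = 15, the minimum possible — so K = 15/8 is minimal, which holds iff A is an arithmetic progression.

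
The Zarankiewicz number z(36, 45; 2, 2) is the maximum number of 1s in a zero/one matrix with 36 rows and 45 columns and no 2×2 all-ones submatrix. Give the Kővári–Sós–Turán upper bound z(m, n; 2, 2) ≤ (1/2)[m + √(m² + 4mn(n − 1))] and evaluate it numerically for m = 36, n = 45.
z(36, 45; 2, 2) ≤ (1/2)[36 + √(36² + 4·36·45·44)] = (1/2)[36 + √286416] = 285.5892

Kővári–Sós–Turán: let r_1, ..., r_36 be the row sums and z = Σ r_i the total number of 1s. Each pair of columns can share at most one row with both entries 1 (else a 2×2 all-ones block appears), so Σ_i C(r_i, 2) ≤ C(45, 2) = 990. By convexity Σ_i C(r_i, 2) ≥ 36·C(z/36, 2) = z(z − 36)/(2·36), giving z² − 36z − 36·45·44 ≤ 0 and hence z ≤ (1/2)[36 + √(1296 + 4·71280)] = (1/2)[36 + √286416] ≈ (1/2)(36 + 535.1785) = 285.5892.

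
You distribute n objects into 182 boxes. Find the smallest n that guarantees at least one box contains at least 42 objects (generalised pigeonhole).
n = (42 − 1)·182 + 1 = 7463

By the generalised pigeonhole principle, to guarantee some box contains ≥ r objects we need more than (r − 1) · k objects total. Threshold: n = (r − 1) · k + 1. With r = 42 and k = 182: n = 41 · 182 + 1 = 7462 + 1 = 7463. For n = 7462 = 41 · 182, we can put exactly 41 objects in every box, avoiding 42 in any single one — so 7463 is tight.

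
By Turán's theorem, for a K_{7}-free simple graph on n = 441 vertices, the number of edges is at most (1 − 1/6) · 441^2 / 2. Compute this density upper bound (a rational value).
Turán density bound = (5/6) · 441^2/2 = 324135/4 ≈ 81033.75

Turán's theorem: ex(n, K_{r+1}) is achieved by the complete r-partite Turán graph T(n, r) with parts as balanced as possible, and is at most (1 − 1/r) · n^2/2. For r = 6, n = 441: the density bound is (5/6) · 194481/2 = 324135/4 ≈ 81033.75. The integer-valued extremum is e(T(441, 6)) = 81033, which is strictly less than the density bound 324135/4 since 6 ∤ 441 (the parts of T(441, 6) cannot all be equal).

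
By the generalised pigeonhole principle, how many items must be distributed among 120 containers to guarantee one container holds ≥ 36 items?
n = (36 − 1)·120 + 1 = 4201

By the generalised pigeonhole principle, to guarantee some box contains ≥ r objects we need more than (r − 1) · k objects total. Threshold: n = (r − 1) · k + 1. With r = 36 and k = 120: n = 35 · 120 + 1 = 4200 + 1 = 4201. For n = 4200 = 35 · 120, we can put exactly 35 objects in every box, avoiding 36 in any single one — so 4201 is tight.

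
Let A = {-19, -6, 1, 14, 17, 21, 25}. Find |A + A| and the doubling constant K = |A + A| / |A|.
K = |A + A| / |A| = 24/7

Enumerate A + A = {a + b : a, b ∈ A}. With |A| = 7, there are |A|^2 = 49 ordered sum pairs; collecting distinct values, A + A = {-38, -25, -18, -12, -5, -2, 2, 6, 8, 11, 15, 18, 19, 22, 26, 28, 31, 34, 35, 38, 39, 42, 46, 50}, so |A + A| = 24. Thus K = 24/7. For comparison, the minimum possible |A + A| over all 7-element sets is 2·7 − 1 = 13 (so min K = 13/7), attained only by arithmetic progressions.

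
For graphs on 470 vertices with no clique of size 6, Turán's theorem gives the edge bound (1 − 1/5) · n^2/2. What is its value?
Turán density bound = (4/5) · 470^2/2 = 88360

Turán's theorem: ex(n, K_{r+1}) is achieved by the complete r-partite Turán graph T(n, r) with parts as balanced as possible, and is at most (1 − 1/r) · n^2/2. For r = 5, n = 470: the density bound is (4/5) · 220900/2 = 88360. Since 5 ∣ 470, the Turán graph T(470, 5) has parts of equal size 94, and its edge count e(T(470, 5)) = 88360 attains the density bound exactly.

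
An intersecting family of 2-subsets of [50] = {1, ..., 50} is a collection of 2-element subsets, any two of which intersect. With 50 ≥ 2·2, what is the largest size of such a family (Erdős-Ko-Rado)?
max |F| = C(49, 1) = 49

Erdős-Ko-Rado (1961): when n ≥ 2k, max |F| = C(n−1, k−1). The bound is attained by the star {A : i ∈ A} for any fixed i ∈ [n]. Here C(50−1, 2−1) = C(49, 1) = 49.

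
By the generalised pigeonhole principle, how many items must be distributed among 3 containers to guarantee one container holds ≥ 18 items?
n = (18 − 1)·3 + 1 = 52

By the generalised pigeonhole principle, to guarantee some box contains ≥ r objects we need more than (r − 1) · k objects total. Threshold: n = (r − 1) · k + 1. With r = 18 and k = 3: n = 17 · 3 + 1 = 51 + 1 = 52. For n = 51 = 17 · 3, we can put exactly 17 objects in every box, avoiding 18 in any single one — so 52 is tight.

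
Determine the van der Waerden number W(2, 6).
W(2, 6) = 1132

This is a classical value, W(2, 6) = 1132, established by combining an explicit 2-colouring of {1, ..., 1131} with no monochromatic 6-AP (giving the lower bound W(2, 6) > 1131) and a finite case analysis / exhaustive computer search showing every 2-colouring of {1, ..., 1132} has such an AP.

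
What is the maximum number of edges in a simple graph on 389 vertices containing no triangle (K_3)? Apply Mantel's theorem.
ex(389, K_3) = ⌊389^2/4⌋ = 37830

Mantel (1907): a triangle-free graph on n vertices has at most ⌊n^2/4⌋ edges, with equality for the complete bipartite graph K_{⌊n/2⌋, ⌈n/2⌉}. For n = 389: ⌊389^2/4⌋ = ⌊151321/4⌋ = 37830. The extremal graph is K_{194, 195}, which has 194·195 = 37830 edges.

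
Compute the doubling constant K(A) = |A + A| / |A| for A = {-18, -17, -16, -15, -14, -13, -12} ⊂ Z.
K = |A + A| / |A| = 13/7

Enumerate A + A = {a + b : a, b ∈ A}. With |A| = 7, there are |A|^2 = 49 ordered sum pairs; collecting distinct values, A + A = {-36, -35, -34, -33, -32, -31, -30, -29, -28, -27, -26, -25, -24}, so |A + A| = 13. Thus K = 13/7. Here |A + A| = 2|A| − 1 = 13, the minimum possible — so K = 13/7 is minimal, which holds iff A is an arithmetic progression.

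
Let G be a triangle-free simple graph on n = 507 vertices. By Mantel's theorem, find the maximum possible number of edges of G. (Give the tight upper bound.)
ex(507, K_3) = ⌊507^2/4⌋ = 64262

Mantel (1907): a triangle-free graph on n vertices has at most ⌊n^2/4⌋ edges, with equality for the complete bipartite graph K_{⌊n/2⌋, ⌈n/2⌉}. For n = 507: ⌊507^2/4⌋ = ⌊257049/4⌋ = 64262. The extremal graph is K_{253, 254}, which has 253·254 = 64262 edges.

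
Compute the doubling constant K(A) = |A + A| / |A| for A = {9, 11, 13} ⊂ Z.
K = |A + A| / |A| = 5/3

Enumerate A + A = {a + b : a, b ∈ A}. With |A| = 3, there are |A|^2 = 9 ordered sum pairs; collecting distinct values, A + A = {18, 20, 22, 24, 26}, so |A + A| = 5. Thus K = 5/3. Here |A + A| = 2|A| − 1 = 5, the minimum possible — so K = 5/3 is minimal, which holds iff A is an arithmetic progression.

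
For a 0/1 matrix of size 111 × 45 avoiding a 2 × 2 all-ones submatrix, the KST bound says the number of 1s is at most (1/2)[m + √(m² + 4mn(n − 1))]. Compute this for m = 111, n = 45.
z(111, 45; 2, 2) ≤ (1/2)[111 + √(111² + 4·111·45·44)] = (1/2)[111 + √891441] = 527.5808

Kővári–Sós–Turán: let r_1, ..., r_111 be the row sums and z = Σ r_i the total number of 1s. Each pair of columns can share at most one row with both entries 1 (else a 2×2 all-ones block appears), so Σ_i C(r_i, 2) ≤ C(45, 2) = 990. By convexity Σ_i C(r_i, 2) ≥ 111·C(z/111, 2) = z(z − 111)/(2·111), giving z² − 111z − 111·45·44 ≤ 0 and hence z ≤ (1/2)[111 + √(12321 + 4·219780)] = (1/2)[111 + √891441] ≈ (1/2)(111 + 944.1615) = 527.5808.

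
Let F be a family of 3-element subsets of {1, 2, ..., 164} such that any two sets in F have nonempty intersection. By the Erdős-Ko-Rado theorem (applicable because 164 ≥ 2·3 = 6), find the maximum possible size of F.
max |F| = C(163, 2) = 13203

Erdős-Ko-Rado (1961): when n ≥ 2k, max |F| = C(n−1, k−1). The bound is attained by the star {A : i ∈ A} for any fixed i ∈ [n]. Here C(164−1, 3−1) = C(163, 2) = 13203.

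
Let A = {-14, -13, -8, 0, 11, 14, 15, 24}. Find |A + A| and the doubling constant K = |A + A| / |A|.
K = |A + A| / |A| = 33/8

Enumerate A + A = {a + b : a, b ∈ A}. With |A| = 8, there are |A|^2 = 64 ordered sum pairs; collecting distinct values, A + A = {-28, -27, -26, -22, -21, -16, -14, -13, -8, -3, -2, 0, 1, 2, 3, 6, 7, 10, 11, 14, 15, 16, 22, 24, 25, 26, 28, 29, 30, 35, 38, 39, 48}, so |A + A| = 33. Thus K = 33/8. For comparison, the minimum possible |A + A| over all 8-element sets is 2·8 − 1 = 15 (so min K = 15/8), attained only by arithmetic progressions.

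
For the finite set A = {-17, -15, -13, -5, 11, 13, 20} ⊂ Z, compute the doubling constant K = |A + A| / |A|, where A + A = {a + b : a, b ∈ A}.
K = |A + A| / |A| = 25/7

Enumerate A + A = {a + b : a, b ∈ A}. With |A| = 7, there are |A|^2 = 49 ordered sum pairs; collecting distinct values, A + A = {-34, -32, -30, -28, -26, -22, -20, -18, -10, -6, -4, -2, 0, 3, 5, 6, 7, 8, 15, 22, 24, 26, 31, 33, 40}, so |A + A| = 25. Thus K = 25/7. For comparison, the minimum possible |A + A| over all 7-element sets is 2·7 − 1 = 13 (so min K = 13/7), attained only by arithmetic progressions.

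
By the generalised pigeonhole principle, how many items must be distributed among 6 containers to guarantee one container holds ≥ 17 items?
n = (17 − 1)·6 + 1 = 97

By the generalised pigeonhole principle, to guarantee some box contains ≥ r objects we need more than (r − 1) · k objects total. Threshold: n = (r − 1) · k + 1. With r = 17 and k = 6: n = 16 · 6 + 1 = 96 + 1 = 97. For n = 96 = 16 · 6, we can put exactly 16 objects in every box, avoiding 17 in any single one — so 97 is tight.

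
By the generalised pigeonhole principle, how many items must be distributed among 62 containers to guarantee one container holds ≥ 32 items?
n = (32 − 1)·62 + 1 = 1923

By the generalised pigeonhole principle, to guarantee some box contains ≥ r objects we need more than (r − 1) · k objects total. Threshold: n = (r − 1) · k + 1. With r = 32 and k = 62: n = 31 · 62 + 1 = 1922 + 1 = 1923. For n = 1922 = 31 · 62, we can put exactly 31 objects in every box, avoiding 32 in any single one — so 1923 is tight.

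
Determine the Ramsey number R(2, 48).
R(2, 48) = 48

R(2, k) = k for all k ≥ 2: in a 2-colouring of K_k, either some edge is red (a red K_2) or all edges are blue (a blue K_k). And K_{47} coloured all-blue has no blue K_48, so R(2, 48) > 47. Hence R(2, 48) = 48.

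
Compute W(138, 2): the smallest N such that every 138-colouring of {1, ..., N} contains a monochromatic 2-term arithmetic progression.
W(138, 2) = 138 + 1 = 139

A 2-term AP is any pair of integers, so a monochromatic 2-AP exists iff some colour is used at least twice. With 138 colours, the colouring i ↦ i on {1, ..., 138} uses each colour once, avoiding any monochromatic pair, so W(138, 2) > 138. For {1, ..., 139}, pigeonhole forces two integers of the same colour, which form a monochromatic 2-AP. Hence W(138, 2) = 139.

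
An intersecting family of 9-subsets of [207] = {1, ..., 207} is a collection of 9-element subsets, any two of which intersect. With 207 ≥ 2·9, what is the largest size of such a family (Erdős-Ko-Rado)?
max |F| = C(206, 8) = 70090194034675

The Erdős-Ko-Rado theorem states: for n ≥ 2k, an intersecting family of k-subsets of an n-element set has size at most C(n − 1, k − 1), with equality for 'star' families {A ⊆ [n] : |A| = k, i ∈ A} (fix an element i). For n = 207, k = 9: C(206, 8) = 70090194034675.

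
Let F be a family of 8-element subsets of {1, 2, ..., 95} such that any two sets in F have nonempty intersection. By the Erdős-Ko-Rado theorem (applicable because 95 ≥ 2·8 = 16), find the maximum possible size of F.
max |F| = C(94, 7) = 10235867928

The Erdős-Ko-Rado theorem states: for n ≥ 2k, an intersecting family of k-subsets of an n-element set has size at most C(n − 1, k − 1), with equality for 'star' families {A ⊆ [n] : |A| = k, i ∈ A} (fix an element i). For n = 95, k = 8: C(94, 7) = 10235867928.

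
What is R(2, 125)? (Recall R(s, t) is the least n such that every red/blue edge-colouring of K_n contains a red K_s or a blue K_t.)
R(2, 125) = 125

R(2, k) = k for all k ≥ 2: in a 2-colouring of K_k, either some edge is red (a red K_2) or all edges are blue (a blue K_k). And K_{124} coloured all-blue has no blue K_125, so R(2, 125) > 124. Hence R(2, 125) = 125.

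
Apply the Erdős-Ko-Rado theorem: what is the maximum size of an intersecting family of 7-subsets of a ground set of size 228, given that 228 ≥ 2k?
max |F| = C(227, 6) = 177782976840

Erdős-Ko-Rado (1961): when n ≥ 2k, max |F| = C(n−1, k−1). The bound is attained by the star {A : i ∈ A} for any fixed i ∈ [n]. Here C(228−1, 7−1) = C(227, 6) = 177782976840.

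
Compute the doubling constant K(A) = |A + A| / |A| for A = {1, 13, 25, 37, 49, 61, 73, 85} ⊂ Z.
K = |A + A| / |A| = 15/8

Enumerate A + A = {a + b : a, b ∈ A}. With |A| = 8, there are |A|^2 = 64 ordered sum pairs; collecting distinct values, A + A = {2, 14, 26, 38, 50, 62, 74, 86, 98, 110, 122, 134, 146, 158, 170}, so |A + A| = 15. Thus K = 15/8. Here |A + A| = 2|A| − 1 = 15, the minimum possible — so K = 15/8 is minimal, which holds iff A is an arithmetic progression.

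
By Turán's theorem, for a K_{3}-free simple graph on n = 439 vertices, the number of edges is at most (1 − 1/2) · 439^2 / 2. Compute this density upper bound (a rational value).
Turán density bound = (1/2) · 439^2/2 = 192721/4 ≈ 48180.25

Turán's theorem: ex(n, K_{r+1}) is achieved by the complete r-partite Turán graph T(n, r) with parts as balanced as possible, and is at most (1 − 1/r) · n^2/2. For r = 2, n = 439: the density bound is (1/2) · 192721/2 = 192721/4 ≈ 48180.25. The integer-valued extremum is e(T(439, 2)) = 48180, which is strictly less than the density bound 192721/4 since 2 ∤ 439 (the parts of T(439, 2) cannot all be equal).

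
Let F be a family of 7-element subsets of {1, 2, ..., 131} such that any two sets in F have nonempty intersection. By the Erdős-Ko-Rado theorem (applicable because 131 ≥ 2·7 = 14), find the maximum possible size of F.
max |F| = C(130, 6) = 5963412000

The Erdős-Ko-Rado theorem states: for n ≥ 2k, an intersecting family of k-subsets of an n-element set has size at most C(n − 1, k − 1), with equality for 'star' families {A ⊆ [n] : |A| = k, i ∈ A} (fix an element i). For n = 131, k = 7: C(130, 6) = 5963412000.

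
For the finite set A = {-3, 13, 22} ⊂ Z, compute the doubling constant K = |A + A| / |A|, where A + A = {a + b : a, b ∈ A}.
K = |A + A| / |A| = 6/3 = 2

Enumerate A + A = {a + b : a, b ∈ A}. With |A| = 3, there are |A|^2 = 9 ordered sum pairs; collecting distinct values, A + A = {-6, 10, 19, 26, 35, 44}, so |A + A| = 6. Thus K = 6/3 = 2. For comparison, the minimum possible |A + A| over all 3-element sets is 2·3 − 1 = 5 (so min K = 5/3), attained only by arithmetic progressions.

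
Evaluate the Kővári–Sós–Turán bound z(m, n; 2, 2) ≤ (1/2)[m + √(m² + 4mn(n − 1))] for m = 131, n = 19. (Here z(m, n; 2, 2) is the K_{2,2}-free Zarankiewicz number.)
z(131, 19; 2, 2) ≤ (1/2)[131 + √(131² + 4·131·19·18)] = (1/2)[131 + √196369] = 287.0677

Kővári–Sós–Turán: let r_1, ..., r_131 be the row sums and z = Σ r_i the total number of 1s. Each pair of columns can share at most one row with both entries 1 (else a 2×2 all-ones block appears), so Σ_i C(r_i, 2) ≤ C(19, 2) = 171. By convexity Σ_i C(r_i, 2) ≥ 131·C(z/131, 2) = z(z − 131)/(2·131), giving z² − 131z − 131·19·18 ≤ 0 and hence z ≤ (1/2)[131 + √(17161 + 4·44802)] = (1/2)[131 + √196369] ≈ (1/2)(131 + 443.1354) = 287.0677.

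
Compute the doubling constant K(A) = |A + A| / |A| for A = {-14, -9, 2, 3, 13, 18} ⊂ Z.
K = |A + A| / |A| = 19/6

Enumerate A + A = {a + b : a, b ∈ A}. With |A| = 6, there are |A|^2 = 36 ordered sum pairs; collecting distinct values, A + A = {-28, -23, -18, -12, -11, -7, -6, -1, 4, 5, 6, 9, 15, 16, 20, 21, 26, 31, 36}, so |A + A| = 19. Thus K = 19/6. For comparison, the minimum possible |A + A| over all 6-element sets is 2·6 − 1 = 11 (so min K = 11/6), attained only by arithmetic progressions.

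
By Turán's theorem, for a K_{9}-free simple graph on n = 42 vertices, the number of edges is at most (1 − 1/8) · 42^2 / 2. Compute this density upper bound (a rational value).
Turán density bound = (7/8) · 42^2/2 = 3087/4 ≈ 771.75

Turán's theorem: ex(n, K_{r+1}) is achieved by the complete r-partite Turán graph T(n, r) with parts as balanced as possible, and is at most (1 − 1/r) · n^2/2. For r = 8, n = 42: the density bound is (7/8) · 1764/2 = 3087/4 ≈ 771.75. The integer-valued extremum is e(T(42, 8)) = 771, which is strictly less than the density bound 3087/4 since 8 ∤ 42 (the parts of T(42, 8) cannot all be equal).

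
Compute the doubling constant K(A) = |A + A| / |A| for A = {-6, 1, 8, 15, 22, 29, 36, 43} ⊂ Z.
K = |A + A| / |A| = 15/8

Enumerate A + A = {a + b : a, b ∈ A}. With |A| = 8, there are |A|^2 = 64 ordered sum pairs; collecting distinct values, A + A = {-12, -5, 2, 9, 16, 23, 30, 37, 44, 51, 58, 65, 72, 79, 86}, so |A + A| = 15. Thus K = 15/8. Here |A + A| = 2|A| − 1 = 15, the minimum possible — so K = 15/8 is minimal, which holds iff A is an arithmetic progression.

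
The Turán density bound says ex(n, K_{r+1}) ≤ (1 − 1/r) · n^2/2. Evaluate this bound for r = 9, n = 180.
Turán density bound = (8/9) · 180^2/2 = 14400

Turán's theorem: ex(n, K_{r+1}) is achieved by the complete r-partite Turán graph T(n, r) with parts as balanced as possible, and is at most (1 − 1/r) · n^2/2. For r = 9, n = 180: the density bound is (8/9) · 32400/2 = 14400. Since 9 ∣ 180, the Turán graph T(180, 9) has parts of equal size 20, and its edge count e(T(180, 9)) = 14400 attains the density bound exactly.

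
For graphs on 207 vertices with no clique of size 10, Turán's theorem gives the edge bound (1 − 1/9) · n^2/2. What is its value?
Turán density bound = (8/9) · 207^2/2 = 19044

Turán's theorem: ex(n, K_{r+1}) is achieved by the complete r-partite Turán graph T(n, r) with parts as balanced as possible, and is at most (1 − 1/r) · n^2/2. For r = 9, n = 207: the density bound is (8/9) · 42849/2 = 19044. Since 9 ∣ 207, the Turán graph T(207, 9) has parts of equal size 23, and its edge count e(T(207, 9)) = 19044 attains the density bound exactly.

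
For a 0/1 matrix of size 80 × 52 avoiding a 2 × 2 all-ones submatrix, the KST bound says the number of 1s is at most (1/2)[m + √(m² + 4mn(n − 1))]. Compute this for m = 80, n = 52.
z(80, 52; 2, 2) ≤ (1/2)[80 + √(80² + 4·80·52·51)] = (1/2)[80 + √855040] = 502.3419

Kővári–Sós–Turán: let r_1, ..., r_80 be the row sums and z = Σ r_i the total number of 1s. Each pair of columns can share at most one row with both entries 1 (else a 2×2 all-ones block appears), so Σ_i C(r_i, 2) ≤ C(52, 2) = 1326. By convexity Σ_i C(r_i, 2) ≥ 80·C(z/80, 2) = z(z − 80)/(2·80), giving z² − 80z − 80·52·51 ≤ 0 and hence z ≤ (1/2)[80 + √(6400 + 4·212160)] = (1/2)[80 + √855040] ≈ (1/2)(80 + 924.6837) = 502.3419.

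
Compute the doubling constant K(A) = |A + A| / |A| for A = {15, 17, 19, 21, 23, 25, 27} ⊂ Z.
K = |A + A| / |A| = 13/7

Enumerate A + A = {a + b : a, b ∈ A}. With |A| = 7, there are |A|^2 = 49 ordered sum pairs; collecting distinct values, A + A = {30, 32, 34, 36, 38, 40, 42, 44, 46, 48, 50, 52, 54}, so |A + A| = 13. Thus K = 13/7. Here |A + A| = 2|A| − 1 = 13, the minimum possible — so K = 13/7 is minimal, which holds iff A is an arithmetic progression.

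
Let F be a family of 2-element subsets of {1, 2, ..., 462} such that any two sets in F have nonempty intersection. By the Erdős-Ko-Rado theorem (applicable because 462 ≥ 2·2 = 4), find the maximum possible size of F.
max |F| = C(461, 1) = 461

The Erdős-Ko-Rado theorem states: for n ≥ 2k, an intersecting family of k-subsets of an n-element set has size at most C(n − 1, k − 1), with equality for 'star' families {A ⊆ [n] : |A| = k, i ∈ A} (fix an element i). For n = 462, k = 2: C(461, 1) = 461.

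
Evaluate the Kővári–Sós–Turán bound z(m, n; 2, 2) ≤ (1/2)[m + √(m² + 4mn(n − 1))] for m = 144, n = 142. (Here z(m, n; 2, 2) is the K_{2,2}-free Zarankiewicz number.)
z(144, 142; 2, 2) ≤ (1/2)[144 + √(144² + 4·144·142·141)] = (1/2)[144 + √11553408] = 1771.5152

Kővári–Sós–Turán: let r_1, ..., r_144 be the row sums and z = Σ r_i the total number of 1s. Each pair of columns can share at most one row with both entries 1 (else a 2×2 all-ones block appears), so Σ_i C(r_i, 2) ≤ C(142, 2) = 10011. By convexity Σ_i C(r_i, 2) ≥ 144·C(z/144, 2) = z(z − 144)/(2·144), giving z² − 144z − 144·142·141 ≤ 0 and hence z ≤ (1/2)[144 + √(20736 + 4·2883168)] = (1/2)[144 + √11553408] ≈ (1/2)(144 + 3399.0304) = 1771.5152.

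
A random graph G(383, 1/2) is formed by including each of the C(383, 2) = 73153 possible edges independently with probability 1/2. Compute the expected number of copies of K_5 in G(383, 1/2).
E[# K_5] = C(383, 5) · (1/2)^C(5, 2) = 66900393631 / 2^10 ≈ 65332415.655273

For each 5-subset S of vertices (there are C(383, 5) = 66900393631 such S), let X_S = 1 if S induces a K_5 (all C(5, 2) = 10 edges present). Then P(X_S = 1) = (1/2)^10 = 1/1024. By linearity of expectation, E[# K_5] = C(383, 5) · (1/2)^10 = 66900393631 / 1024 ≈ 65332415.655273.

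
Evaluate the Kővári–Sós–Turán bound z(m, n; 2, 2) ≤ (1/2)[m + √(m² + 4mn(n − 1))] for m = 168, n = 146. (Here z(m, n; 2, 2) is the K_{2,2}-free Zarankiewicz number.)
z(168, 146; 2, 2) ≤ (1/2)[168 + √(168² + 4·168·146·145)] = (1/2)[168 + √14254464] = 1971.7542

Kővári–Sós–Turán: let r_1, ..., r_168 be the row sums and z = Σ r_i the total number of 1s. Each pair of columns can share at most one row with both entries 1 (else a 2×2 all-ones block appears), so Σ_i C(r_i, 2) ≤ C(146, 2) = 10585. By convexity Σ_i C(r_i, 2) ≥ 168·C(z/168, 2) = z(z − 168)/(2·168), giving z² − 168z − 168·146·145 ≤ 0 and hence z ≤ (1/2)[168 + √(28224 + 4·3556560)] = (1/2)[168 + √14254464] ≈ (1/2)(168 + 3775.5084) = 1971.7542.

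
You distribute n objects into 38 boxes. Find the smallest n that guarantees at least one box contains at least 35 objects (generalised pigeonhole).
n = (35 − 1)·38 + 1 = 1293

By the generalised pigeonhole principle, to guarantee some box contains ≥ r objects we need more than (r − 1) · k objects total. Threshold: n = (r − 1) · k + 1. With r = 35 and k = 38: n = 34 · 38 + 1 = 1292 + 1 = 1293. For n = 1292 = 34 · 38, we can put exactly 34 objects in every box, avoiding 35 in any single one — so 1293 is tight.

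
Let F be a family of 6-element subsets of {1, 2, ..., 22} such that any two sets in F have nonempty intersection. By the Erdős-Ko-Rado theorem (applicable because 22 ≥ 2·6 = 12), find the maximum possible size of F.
max |F| = C(21, 5) = 20349

Erdős-Ko-Rado (1961): when n ≥ 2k, max |F| = C(n−1, k−1). The bound is attained by the star {A : i ∈ A} for any fixed i ∈ [n]. Here C(22−1, 6−1) = C(21, 5) = 20349.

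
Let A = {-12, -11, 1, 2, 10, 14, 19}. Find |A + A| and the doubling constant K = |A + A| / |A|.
K = |A + A| / |A| = 24/7

Enumerate A + A = {a + b : a, b ∈ A}. With |A| = 7, there are |A|^2 = 49 ordered sum pairs; collecting distinct values, A + A = {-24, -23, -22, -11, -10, -9, -2, -1, 2, 3, 4, 7, 8, 11, 12, 15, 16, 20, 21, 24, 28, 29, 33, 38}, so |A + A| = 24. Thus K = 24/7. For comparison, the minimum possible |A + A| over all 7-element sets is 2·7 − 1 = 13 (so min K = 13/7), attained only by arithmetic progressions.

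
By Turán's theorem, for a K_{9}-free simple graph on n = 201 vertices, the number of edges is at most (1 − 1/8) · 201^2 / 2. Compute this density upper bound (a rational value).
Turán density bound = (7/8) · 201^2/2 = 282807/16 ≈ 17675.4375

Turán's theorem: ex(n, K_{r+1}) is achieved by the complete r-partite Turán graph T(n, r) with parts as balanced as possible, and is at most (1 − 1/r) · n^2/2. For r = 8, n = 201: the density bound is (7/8) · 40401/2 = 282807/16 ≈ 17675.4375. The integer-valued extremum is e(T(201, 8)) = 17675, which is strictly less than the density bound 282807/16 since 8 ∤ 201 (the parts of T(201, 8) cannot all be equal).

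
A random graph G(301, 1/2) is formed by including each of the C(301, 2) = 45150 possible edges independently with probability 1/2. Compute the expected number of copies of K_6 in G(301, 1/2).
E[# K_6] = C(301, 6) · (1/2)^C(6, 2) = 982405684260 / 2^15 = 245601421065/8192 ≈ 29980642.219849

For each 6-subset S of vertices (there are C(301, 6) = 982405684260 such S), let X_S = 1 if S induces a K_6 (all C(6, 2) = 15 edges present). Then P(X_S = 1) = (1/2)^15 = 1/32768. By linearity of expectation, E[# K_6] = C(301, 6) · (1/2)^15 = 982405684260 / 32768 = 245601421065/8192 ≈ 29980642.219849.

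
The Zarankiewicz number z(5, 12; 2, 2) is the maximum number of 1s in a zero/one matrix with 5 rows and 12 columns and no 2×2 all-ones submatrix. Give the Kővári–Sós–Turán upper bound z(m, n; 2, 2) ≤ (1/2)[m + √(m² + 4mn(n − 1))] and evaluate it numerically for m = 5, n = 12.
z(5, 12; 2, 2) ≤ (1/2)[5 + √(5² + 4·5·12·11)] = (1/2)[5 + √2665] = 28.3118

Kővári–Sós–Turán: let r_1, ..., r_5 be the row sums and z = Σ r_i the total number of 1s. Each pair of columns can share at most one row with both entries 1 (else a 2×2 all-ones block appears), so Σ_i C(r_i, 2) ≤ C(12, 2) = 66. By convexity Σ_i C(r_i, 2) ≥ 5·C(z/5, 2) = z(z − 5)/(2·5), giving z² − 5z − 5·12·11 ≤ 0 and hence z ≤ (1/2)[5 + √(25 + 4·660)] = (1/2)[5 + √2665] ≈ (1/2)(5 + 51.6236) = 28.3118.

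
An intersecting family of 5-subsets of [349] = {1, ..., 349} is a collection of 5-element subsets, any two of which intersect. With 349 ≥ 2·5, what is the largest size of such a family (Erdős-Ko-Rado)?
max |F| = C(348, 4) = 600610155

Erdős-Ko-Rado (1961): when n ≥ 2k, max |F| = C(n−1, k−1). The bound is attained by the star {A : i ∈ A} for any fixed i ∈ [n]. Here C(349−1, 5−1) = C(348, 4) = 600610155.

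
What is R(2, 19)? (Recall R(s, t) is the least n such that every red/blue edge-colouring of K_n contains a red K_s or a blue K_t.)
R(2, 19) = 19

R(2, k) = k for all k ≥ 2: in a 2-colouring of K_k, either some edge is red (a red K_2) or all edges are blue (a blue K_k). And K_{18} coloured all-blue has no blue K_19, so R(2, 19) > 18. Hence R(2, 19) = 19.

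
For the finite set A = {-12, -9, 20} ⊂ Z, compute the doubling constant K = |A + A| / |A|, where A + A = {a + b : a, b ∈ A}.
K = |A + A| / |A| = 6/3 = 2

Enumerate A + A = {a + b : a, b ∈ A}. With |A| = 3, there are |A|^2 = 9 ordered sum pairs; collecting distinct values, A + A = {-24, -21, -18, 8, 11, 40}, so |A + A| = 6. Thus K = 6/3 = 2. For comparison, the minimum possible |A + A| over all 3-element sets is 2·3 − 1 = 5 (so min K = 5/3), attained only by arithmetic progressions.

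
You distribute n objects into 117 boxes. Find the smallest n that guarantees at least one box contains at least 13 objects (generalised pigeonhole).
n = (13 − 1)·117 + 1 = 1405

By the generalised pigeonhole principle, to guarantee some box contains ≥ r objects we need more than (r − 1) · k objects total. Threshold: n = (r − 1) · k + 1. With r = 13 and k = 117: n = 12 · 117 + 1 = 1404 + 1 = 1405. For n = 1404 = 12 · 117, we can put exactly 12 objects in every box, avoiding 13 in any single one — so 1405 is tight.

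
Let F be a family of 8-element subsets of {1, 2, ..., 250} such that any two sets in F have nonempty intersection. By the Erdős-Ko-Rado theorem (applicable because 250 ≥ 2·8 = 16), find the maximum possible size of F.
max |F| = C(249, 7) = 10814706462924

Erdős-Ko-Rado (1961): when n ≥ 2k, max |F| = C(n−1, k−1). The bound is attained by the star {A : i ∈ A} for any fixed i ∈ [n]. Here C(250−1, 8−1) = C(249, 7) = 10814706462924.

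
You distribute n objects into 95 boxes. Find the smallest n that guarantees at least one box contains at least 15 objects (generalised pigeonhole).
n = (15 − 1)·95 + 1 = 1331

By the generalised pigeonhole principle, to guarantee some box contains ≥ r objects we need more than (r − 1) · k objects total. Threshold: n = (r − 1) · k + 1. With r = 15 and k = 95: n = 14 · 95 + 1 = 1330 + 1 = 1331. For n = 1330 = 14 · 95, we can put exactly 14 objects in every box, avoiding 15 in any single one — so 1331 is tight.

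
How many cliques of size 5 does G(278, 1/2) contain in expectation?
E[# K_5] = C(278, 5) · (1/2)^C(5, 2) = 13345524830 / 2^10 = 6672762415/512 ≈ 13032739.091797

For each 5-subset S of vertices (there are C(278, 5) = 13345524830 such S), let X_S = 1 if S induces a K_5 (all C(5, 2) = 10 edges present). Then P(X_S = 1) = (1/2)^10 = 1/1024. By linearity of expectation, E[# K_5] = C(278, 5) · (1/2)^10 = 13345524830 / 1024 = 6672762415/512 ≈ 13032739.091797.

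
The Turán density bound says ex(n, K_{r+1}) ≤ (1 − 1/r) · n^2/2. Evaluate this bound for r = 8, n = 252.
Turán density bound = (7/8) · 252^2/2 = 27783

Turán's theorem: ex(n, K_{r+1}) is achieved by the complete r-partite Turán graph T(n, r) with parts as balanced as possible, and is at most (1 − 1/r) · n^2/2. For r = 8, n = 252: the density bound is (7/8) · 63504/2 = 27783. The integer-valued extremum is e(T(252, 8)) = 27782, which is strictly less than the density bound 27783 since 8 ∤ 252 (the parts of T(252, 8) cannot all be equal).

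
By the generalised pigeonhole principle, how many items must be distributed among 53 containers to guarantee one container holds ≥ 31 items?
n = (31 − 1)·53 + 1 = 1591

By the generalised pigeonhole principle, to guarantee some box contains ≥ r objects we need more than (r − 1) · k objects total. Threshold: n = (r − 1) · k + 1. With r = 31 and k = 53: n = 30 · 53 + 1 = 1590 + 1 = 1591. For n = 1590 = 30 · 53, we can put exactly 30 objects in every box, avoiding 31 in any single one — so 1591 is tight.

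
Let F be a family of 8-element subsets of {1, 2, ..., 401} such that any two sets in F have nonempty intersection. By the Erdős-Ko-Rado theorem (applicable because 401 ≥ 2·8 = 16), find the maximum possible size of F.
max |F| = C(400, 7) = 308364541201200

The Erdős-Ko-Rado theorem states: for n ≥ 2k, an intersecting family of k-subsets of an n-element set has size at most C(n − 1, k − 1), with equality for 'star' families {A ⊆ [n] : |A| = k, i ∈ A} (fix an element i). For n = 401, k = 8: C(400, 7) = 308364541201200.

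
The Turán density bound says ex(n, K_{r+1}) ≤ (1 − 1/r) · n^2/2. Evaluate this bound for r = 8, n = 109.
Turán density bound = (7/8) · 109^2/2 = 83167/16 ≈ 5197.9375

Turán's theorem: ex(n, K_{r+1}) is achieved by the complete r-partite Turán graph T(n, r) with parts as balanced as possible, and is at most (1 − 1/r) · n^2/2. For r = 8, n = 109: the density bound is (7/8) · 11881/2 = 83167/16 ≈ 5197.9375. The integer-valued extremum is e(T(109, 8)) = 5197, which is strictly less than the density bound 83167/16 since 8 ∤ 109 (the parts of T(109, 8) cannot all be equal).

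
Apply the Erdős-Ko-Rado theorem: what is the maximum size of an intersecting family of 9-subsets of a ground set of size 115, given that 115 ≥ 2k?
max |F| = C(114, 8) = 550339251858

The Erdős-Ko-Rado theorem states: for n ≥ 2k, an intersecting family of k-subsets of an n-element set has size at most C(n − 1, k − 1), with equality for 'star' families {A ⊆ [n] : |A| = k, i ∈ A} (fix an element i). For n = 115, k = 9: C(114, 8) = 550339251858.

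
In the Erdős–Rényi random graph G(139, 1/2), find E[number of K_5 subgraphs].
E[# K_5] = C(139, 5) · (1/2)^C(5, 2) = 402073902 / 2^10 = 201036951/512 ≈ 392650.294922

For each 5-subset S of vertices (there are C(139, 5) = 402073902 such S), let X_S = 1 if S induces a K_5 (all C(5, 2) = 10 edges present). Then P(X_S = 1) = (1/2)^10 = 1/1024. By linearity of expectation, E[# K_5] = C(139, 5) · (1/2)^10 = 402073902 / 1024 = 201036951/512 ≈ 392650.294922.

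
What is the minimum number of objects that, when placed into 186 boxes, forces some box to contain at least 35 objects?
n = (35 − 1)·186 + 1 = 6325

By the generalised pigeonhole principle, to guarantee some box contains ≥ r objects we need more than (r − 1) · k objects total. Threshold: n = (r − 1) · k + 1. With r = 35 and k = 186: n = 34 · 186 + 1 = 6324 + 1 = 6325. For n = 6324 = 34 · 186, we can put exactly 34 objects in every box, avoiding 35 in any single one — so 6325 is tight.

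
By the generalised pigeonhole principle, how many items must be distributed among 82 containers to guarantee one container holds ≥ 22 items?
n = (22 − 1)·82 + 1 = 1723

By the generalised pigeonhole principle, to guarantee some box contains ≥ r objects we need more than (r − 1) · k objects total. Threshold: n = (r − 1) · k + 1. With r = 22 and k = 82: n = 21 · 82 + 1 = 1722 + 1 = 1723. For n = 1722 = 21 · 82, we can put exactly 21 objects in every box, avoiding 22 in any single one — so 1723 is tight.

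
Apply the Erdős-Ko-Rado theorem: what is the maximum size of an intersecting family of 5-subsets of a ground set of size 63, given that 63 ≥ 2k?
max |F| = C(62, 4) = 557845

Erdős-Ko-Rado (1961): when n ≥ 2k, max |F| = C(n−1, k−1). The bound is attained by the star {A : i ∈ A} for any fixed i ∈ [n]. Here C(63−1, 5−1) = C(62, 4) = 557845.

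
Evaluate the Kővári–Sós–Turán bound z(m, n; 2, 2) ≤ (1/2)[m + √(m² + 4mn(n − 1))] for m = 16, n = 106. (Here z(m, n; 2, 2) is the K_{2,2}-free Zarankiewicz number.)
z(16, 106; 2, 2) ≤ (1/2)[16 + √(16² + 4·16·106·105)] = (1/2)[16 + √712576] = 430.0711

Kővári–Sós–Turán: let r_1, ..., r_16 be the row sums and z = Σ r_i the total number of 1s. Each pair of columns can share at most one row with both entries 1 (else a 2×2 all-ones block appears), so Σ_i C(r_i, 2) ≤ C(106, 2) = 5565. By convexity Σ_i C(r_i, 2) ≥ 16·C(z/16, 2) = z(z − 16)/(2·16), giving z² − 16z − 16·106·105 ≤ 0 and hence z ≤ (1/2)[16 + √(256 + 4·178080)] = (1/2)[16 + √712576] ≈ (1/2)(16 + 844.1422) = 430.0711.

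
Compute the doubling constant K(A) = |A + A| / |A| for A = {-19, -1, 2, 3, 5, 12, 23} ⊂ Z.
K = |A + A| / |A| = 26/7

Enumerate A + A = {a + b : a, b ∈ A}. With |A| = 7, there are |A|^2 = 49 ordered sum pairs; collecting distinct values, A + A = {-38, -20, -17, -16, -14, -7, -2, 1, 2, 4, 5, 6, 7, 8, 10, 11, 14, 15, 17, 22, 24, 25, 26, 28, 35, 46}, so |A + A| = 26. Thus K = 26/7. For comparison, the minimum possible |A + A| over all 7-element sets is 2·7 − 1 = 13 (so min K = 13/7), attained only by arithmetic progressions.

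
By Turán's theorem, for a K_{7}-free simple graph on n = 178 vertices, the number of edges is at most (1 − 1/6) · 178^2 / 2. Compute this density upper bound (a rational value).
Turán density bound = (5/6) · 178^2/2 = 39605/3 ≈ 13201.6667

Turán's theorem: ex(n, K_{r+1}) is achieved by the complete r-partite Turán graph T(n, r) with parts as balanced as possible, and is at most (1 − 1/r) · n^2/2. For r = 6, n = 178: the density bound is (5/6) · 31684/2 = 39605/3 ≈ 13201.6667. The integer-valued extremum is e(T(178, 6)) = 13201, which is strictly less than the density bound 39605/3 since 6 ∤ 178 (the parts of T(178, 6) cannot all be equal).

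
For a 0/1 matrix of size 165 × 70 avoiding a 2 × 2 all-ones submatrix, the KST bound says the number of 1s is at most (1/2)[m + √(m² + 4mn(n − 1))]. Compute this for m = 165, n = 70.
z(165, 70; 2, 2) ≤ (1/2)[165 + √(165² + 4·165·70·69)] = (1/2)[165 + √3215025] = 979.0245

Kővári–Sós–Turán: let r_1, ..., r_165 be the row sums and z = Σ r_i the total number of 1s. Each pair of columns can share at most one row with both entries 1 (else a 2×2 all-ones block appears), so Σ_i C(r_i, 2) ≤ C(70, 2) = 2415. By convexity Σ_i C(r_i, 2) ≥ 165·C(z/165, 2) = z(z − 165)/(2·165), giving z² − 165z − 165·70·69 ≤ 0 and hence z ≤ (1/2)[165 + √(27225 + 4·796950)] = (1/2)[165 + √3215025] ≈ (1/2)(165 + 1793.0491) = 979.0245.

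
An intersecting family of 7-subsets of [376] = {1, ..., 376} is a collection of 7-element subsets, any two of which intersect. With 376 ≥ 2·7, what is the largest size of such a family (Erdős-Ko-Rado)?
max |F| = C(375, 6) = 3710203910875

The Erdős-Ko-Rado theorem states: for n ≥ 2k, an intersecting family of k-subsets of an n-element set has size at most C(n − 1, k − 1), with equality for 'star' families {A ⊆ [n] : |A| = k, i ∈ A} (fix an element i). For n = 376, k = 7: C(375, 6) = 3710203910875.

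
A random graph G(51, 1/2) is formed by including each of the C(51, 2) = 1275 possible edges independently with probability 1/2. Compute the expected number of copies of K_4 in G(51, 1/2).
E[# K_4] = C(51, 4) · (1/2)^C(4, 2) = 249900 / 2^6 = 62475/16 = 3904.6875

For each 4-subset S of vertices (there are C(51, 4) = 249900 such S), let X_S = 1 if S induces a K_4 (all C(4, 2) = 6 edges present). Then P(X_S = 1) = (1/2)^6 = 1/64. By linearity of expectation, E[# K_4] = C(51, 4) · (1/2)^6 = 249900 / 64 = 62475/16 = 3904.6875.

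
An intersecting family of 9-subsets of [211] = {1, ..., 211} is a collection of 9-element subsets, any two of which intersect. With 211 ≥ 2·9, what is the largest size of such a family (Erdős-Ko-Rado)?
max |F| = C(210, 8) = 81964543530870

The Erdős-Ko-Rado theorem states: for n ≥ 2k, an intersecting family of k-subsets of an n-element set has size at most C(n − 1, k − 1), with equality for 'star' families {A ⊆ [n] : |A| = k, i ∈ A} (fix an element i). For n = 211, k = 9: C(210, 8) = 81964543530870.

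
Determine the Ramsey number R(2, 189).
R(2, 189) = 189

R(2, k) = k for all k ≥ 2: in a 2-colouring of K_k, either some edge is red (a red K_2) or all edges are blue (a blue K_k). And K_{188} coloured all-blue has no blue K_189, so R(2, 189) > 188. Hence R(2, 189) = 189.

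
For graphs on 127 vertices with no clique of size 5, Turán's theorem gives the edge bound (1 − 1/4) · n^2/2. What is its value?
Turán density bound = (3/4) · 127^2/2 = 48387/8 ≈ 6048.375

Turán's theorem: ex(n, K_{r+1}) is achieved by the complete r-partite Turán graph T(n, r) with parts as balanced as possible, and is at most (1 − 1/r) · n^2/2. For r = 4, n = 127: the density bound is (3/4) · 16129/2 = 48387/8 ≈ 6048.375. The integer-valued extremum is e(T(127, 4)) = 6048, which is strictly less than the density bound 48387/8 since 4 ∤ 127 (the parts of T(127, 4) cannot all be equal).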